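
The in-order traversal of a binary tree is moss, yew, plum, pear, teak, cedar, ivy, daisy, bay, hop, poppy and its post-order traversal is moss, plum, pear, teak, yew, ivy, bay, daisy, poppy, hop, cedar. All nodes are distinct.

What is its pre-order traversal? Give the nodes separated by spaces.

cedar yew moss teak pear plum hop daisy ivy bay poppy

The last element of post-order is the root; it splits in-order into left and right subtrees.
Root cedar: left subtree has 5 nodes {moss, yew, plum, pear, teak}, right has 5 {ivy, daisy, bay, hop, poppy}.
  Root yew: left subtree has 1 node {moss}, right has 3 {plum, pear, teak}.
    Root teak: left subtree has 2 nodes {plum, pear}, right has 0 { }.
      Root pear: left subtree has 1 node {plum}, right has 0 { }.
  Root hop: left subtree has 3 nodes {ivy, daisy, bay}, right has 1 {poppy}.
    Root daisy: left subtree has 1 node {ivy}, right has 1 {bay}.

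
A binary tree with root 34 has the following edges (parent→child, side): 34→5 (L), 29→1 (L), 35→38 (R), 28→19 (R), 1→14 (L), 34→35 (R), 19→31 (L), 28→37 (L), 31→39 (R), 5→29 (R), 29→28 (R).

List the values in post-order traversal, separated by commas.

Post-order visits the left subtree, then the right subtree, then the node.
At 34: go left to 5.
  At 5: no left child.
  At 5: go right to 29.
    At 29: go left to 1.
      At 1: go left to 14.
        14 is a leaf — visit 14.
      At 1: no right child.
      Visit 1.
    At 29: go right to 28.
      At 28: go left to 37.
        37 is a leaf — visit 37.
      At 28: go right to 19.
        At 19: go left to 31.
          At 31: no left child.
          At 31: go right to 39.
            39 is a leaf — visit 39.
          Visit 31.
        At 19: no right child.
        Visit 19.
      Visit 28.
    Visit 29.
  Visit 5.
At 34: go right to 35.
  At 35: no left child.
  At 35: go right to 38.
    38 is a leaf — visit 38.
  Visit 35.
Visit 34.

14, 1, 37, 39, 31, 19, 28, 29, 5, 38, 35, 34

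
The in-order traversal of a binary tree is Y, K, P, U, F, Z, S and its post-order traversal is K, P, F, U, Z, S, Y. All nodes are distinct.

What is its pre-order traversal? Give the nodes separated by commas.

Y, S, Z, U, P, K, F

The last element of post-order is the root; it splits in-order into left and right subtrees.
Root Y: left subtree has 0 nodes { }, right has 6 {K, P, U, F, Z, S}.
  Root S: left subtree has 5 nodes {K, P, U, F, Z}, right has 0 { }.
    Root Z: left subtree has 4 nodes {K, P, U, F}, right has 0 { }.
      Root U: left subtree has 2 nodes {K, P}, right has 1 {F}.
        Root P: left subtree has 1 node {K}, right has 0 { }.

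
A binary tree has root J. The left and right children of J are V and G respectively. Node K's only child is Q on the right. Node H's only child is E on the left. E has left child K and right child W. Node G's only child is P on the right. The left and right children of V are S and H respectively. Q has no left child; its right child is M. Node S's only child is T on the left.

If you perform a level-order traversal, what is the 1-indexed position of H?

Level-order visits nodes level by level from the root, left to right within each level.
Level 0: J
Level 1: V, G
Level 2: S, H, P
Level 3: T, E
Level 4: K, W
Level 5: Q
Level 6: M
Full level-order sequence: J, V, G, S, H, P, T, E, K, W, Q, M.

5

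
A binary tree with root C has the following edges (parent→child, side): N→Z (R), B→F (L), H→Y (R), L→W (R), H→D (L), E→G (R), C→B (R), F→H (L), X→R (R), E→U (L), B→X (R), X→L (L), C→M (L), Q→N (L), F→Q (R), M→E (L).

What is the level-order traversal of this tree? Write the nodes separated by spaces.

Level-order visits nodes level by level from the root, left to right within each level.
Level 0: C
Level 1: M, B
Level 2: E, F, X
Level 3: U, G, H, Q, L, R
Level 4: D, Y, N, W
Level 5: Z

C M B E F X U G H Q L R D Y N W Z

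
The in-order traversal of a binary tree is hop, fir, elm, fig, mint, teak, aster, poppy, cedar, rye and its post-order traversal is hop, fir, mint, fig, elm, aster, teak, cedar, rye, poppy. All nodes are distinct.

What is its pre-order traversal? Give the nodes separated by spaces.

poppy teak elm fir hop fig mint aster rye cedar

The last element of post-order is the root; it splits in-order into left and right subtrees.
Root poppy: left subtree has 7 nodes {hop, fir, elm, fig, mint, teak, aster}, right has 2 {cedar, rye}.
  Root teak: left subtree has 5 nodes {hop, fir, elm, fig, mint}, right has 1 {aster}.
    Root elm: left subtree has 2 nodes {hop, fir}, right has 2 {fig, mint}.
      Root fir: left subtree has 1 node {hop}, right has 0 { }.
      Root fig: left subtree has 0 nodes { }, right has 1 {mint}.
  Root rye: left subtree has 1 node {cedar}, right has 0 { }.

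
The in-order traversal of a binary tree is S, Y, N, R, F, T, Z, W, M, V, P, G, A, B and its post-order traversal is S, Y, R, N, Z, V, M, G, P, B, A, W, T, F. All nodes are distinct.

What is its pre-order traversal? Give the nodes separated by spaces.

The last element of post-order is the root; it splits in-order into left and right subtrees.
Root F: left subtree has 4 nodes {S, Y, N, R}, right has 9 {T, Z, W, M, V, P, G, A, B}.
  Root N: left subtree has 2 nodes {S, Y}, right has 1 {R}.
    Root Y: left subtree has 1 node {S}, right has 0 { }.
  Root T: left subtree has 0 nodes { }, right has 8 {Z, W, M, V, P, G, A, B}.
    Root W: left subtree has 1 node {Z}, right has 6 {M, V, P, G, A, B}.
      Root A: left subtree has 4 nodes {M, V, P, G}, right has 1 {B}.
        Root P: left subtree has 2 nodes {M, V}, right has 1 {G}.
          Root M: left subtree has 0 nodes { }, right has 1 {V}.

F N Y S R T W Z A P M V G B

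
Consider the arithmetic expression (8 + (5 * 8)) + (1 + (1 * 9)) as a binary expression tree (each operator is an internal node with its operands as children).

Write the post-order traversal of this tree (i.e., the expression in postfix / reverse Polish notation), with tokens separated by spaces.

8 5 8 * + 1 1 9 * + +

Post-order on an expression tree gives postfix notation: for each operator, emit left operand, right operand, then the operator.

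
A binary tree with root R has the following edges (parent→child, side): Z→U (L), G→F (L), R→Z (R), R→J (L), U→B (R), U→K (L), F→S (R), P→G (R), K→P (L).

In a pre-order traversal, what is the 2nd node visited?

Pre-order visits the node, then its left subtree, then its right subtree.
Visit R.
At R: go left to J.
  J is a leaf — visit J.
At R: go right to Z.
  Visit Z.
  At Z: go left to U.
    Visit U.
    At U: go left to K.
      Visit K.
      At K: go left to P.
        Visit P.
        At P: no left child.
        At P: go right to G.
          Visit G.
          At G: go left to F.
            Visit F.
            At F: no left child.
            At F: go right to S.
              S is a leaf — visit S.
          At G: no right child.
      At K: no right child.
    At U: go right to B.
      B is a leaf — visit B.
  At Z: no right child.
Full pre-order sequence: R, J, Z, U, K, P, G, F, S, B.

J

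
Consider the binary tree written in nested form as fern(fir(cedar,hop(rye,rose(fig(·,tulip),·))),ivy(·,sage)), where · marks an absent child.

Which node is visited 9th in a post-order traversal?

ivy

Post-order visits the left subtree, then the right subtree, then the node.
At fern: go left to fir.
  At fir: go left to cedar.
    cedar is a leaf — visit cedar.
  At fir: go right to hop.
    At hop: go left to rye.
      rye is a leaf — visit rye.
    At hop: go right to rose.
      At rose: go left to fig.
        At fig: no left child.
        At fig: go right to tulip.
          tulip is a leaf — visit tulip.
        Visit fig.
      At rose: no right child.
      Visit rose.
    Visit hop.
  Visit fir.
At fern: go right to ivy.
  At ivy: no left child.
  At ivy: go right to sage.
    sage is a leaf — visit sage.
  Visit ivy.
Visit fern.
Full post-order sequence: cedar, rye, tulip, fig, rose, hop, fir, sage, ivy, fern.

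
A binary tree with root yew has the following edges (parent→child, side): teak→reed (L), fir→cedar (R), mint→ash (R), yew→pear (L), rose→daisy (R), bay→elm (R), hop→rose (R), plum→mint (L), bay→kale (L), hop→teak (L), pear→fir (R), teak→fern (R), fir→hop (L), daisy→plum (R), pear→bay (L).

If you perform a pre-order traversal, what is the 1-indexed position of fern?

Pre-order visits the node, then its left subtree, then its right subtree.
Visit yew.
At yew: go left to pear.
  Visit pear.
  At pear: go left to bay.
    Visit bay.
    At bay: go left to kale.
      kale is a leaf — visit kale.
    At bay: go right to elm.
      elm is a leaf — visit elm.
  At pear: go right to fir.
    Visit fir.
    At fir: go left to hop.
      Visit hop.
      At hop: go left to teak.
        Visit teak.
        At teak: go left to reed.
          reed is a leaf — visit reed.
        At teak: go right to fern.
          fern is a leaf — visit fern.
      At hop: go right to rose.
        Visit rose.
        At rose: no left child.
        At rose: go right to daisy.
          Visit daisy.
          At daisy: no left child.
          At daisy: go right to plum.
            Visit plum.
            At plum: go left to mint.
              Visit mint.
              At mint: no left child.
              At mint: go right to ash.
                ash is a leaf — visit ash.
            At plum: no right child.
    At fir: go right to cedar.
      cedar is a leaf — visit cedar.
At yew: no right child.
Full pre-order sequence: yew, pear, bay, kale, elm, fir, hop, teak, reed, fern, rose, daisy, plum, mint, ash, cedar.

10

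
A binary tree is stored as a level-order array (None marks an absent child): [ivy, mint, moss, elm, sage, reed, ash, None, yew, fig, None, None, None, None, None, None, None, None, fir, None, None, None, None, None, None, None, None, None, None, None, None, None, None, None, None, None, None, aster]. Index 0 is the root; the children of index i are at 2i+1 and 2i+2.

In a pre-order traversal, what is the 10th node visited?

reed

Pre-order visits the node, then its left subtree, then its right subtree.
Visit ivy.
At ivy: go left to mint.
  Visit mint.
  At mint: go left to elm.
    Visit elm.
    At elm: no left child.
    At elm: go right to yew.
      Visit yew.
      At yew: no left child.
      At yew: go right to fir.
        Visit fir.
        At fir: go left to aster.
          aster is a leaf — visit aster.
        At fir: no right child.
  At mint: go right to sage.
    Visit sage.
    At sage: go left to fig.
      fig is a leaf — visit fig.
    At sage: no right child.
At ivy: go right to moss.
  Visit moss.
  At moss: go left to reed.
    reed is a leaf — visit reed.
  At moss: go right to ash.
    ash is a leaf — visit ash.
Full pre-order sequence: ivy, mint, elm, yew, fir, aster, sage, fig, moss, reed, ash.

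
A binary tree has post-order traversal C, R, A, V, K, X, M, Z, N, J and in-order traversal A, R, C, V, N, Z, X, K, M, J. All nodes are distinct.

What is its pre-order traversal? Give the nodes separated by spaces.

The last element of post-order is the root; it splits in-order into left and right subtrees.
Root J: left subtree has 9 nodes {A, R, C, V, N, Z, X, K, M}, right has 0 { }.
  Root N: left subtree has 4 nodes {A, R, C, V}, right has 4 {Z, X, K, M}.
    Root V: left subtree has 3 nodes {A, R, C}, right has 0 { }.
      Root A: left subtree has 0 nodes { }, right has 2 {R, C}.
        Root R: left subtree has 0 nodes { }, right has 1 {C}.
    Root Z: left subtree has 0 nodes { }, right has 3 {X, K, M}.
      Root M: left subtree has 2 nodes {X, K}, right has 0 { }.
        Root X: left subtree has 0 nodes { }, right has 1 {K}.

J N V A R C Z M X K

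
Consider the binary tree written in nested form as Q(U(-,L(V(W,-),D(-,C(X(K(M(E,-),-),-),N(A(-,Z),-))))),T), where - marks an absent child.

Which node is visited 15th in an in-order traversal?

In-order visits the left subtree, then the node, then the right subtree.
At Q: go left to U.
  At U: no left child.
  Visit U.
  At U: go right to L.
    At L: go left to V.
      At V: go left to W.
        W is a leaf — visit W.
      Visit V.
      At V: no right child.
    Visit L.
    At L: go right to D.
      At D: no left child.
      Visit D.
      At D: go right to C.
        At C: go left to X.
          At X: go left to K.
            At K: go left to M.
              At M: go left to E.
                E is a leaf — visit E.
              Visit M.
              At M: no right child.
            Visit K.
            At K: no right child.
          Visit X.
          At X: no right child.
        Visit C.
        At C: go right to N.
          At N: go left to A.
            At A: no left child.
            Visit A.
            At A: go right to Z.
              Z is a leaf — visit Z.
          Visit N.
          At N: no right child.
Visit Q.
At Q: go right to T.
  T is a leaf — visit T.
Full in-order sequence: U, W, V, L, D, E, M, K, X, C, A, Z, N, Q, T.

T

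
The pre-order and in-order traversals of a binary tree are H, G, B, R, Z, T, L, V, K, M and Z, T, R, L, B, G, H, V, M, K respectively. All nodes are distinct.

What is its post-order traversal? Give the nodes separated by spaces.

The first element of pre-order is the root; it splits in-order into left and right subtrees.
Root H: left subtree has 6 nodes {Z, T, R, L, B, G}, right has 3 {V, M, K}.
  Root G: left subtree has 5 nodes {Z, T, R, L, B}, right has 0 { }.
    Root B: left subtree has 4 nodes {Z, T, R, L}, right has 0 { }.
      Root R: left subtree has 2 nodes {Z, T}, right has 1 {L}.
        Root Z: left subtree has 0 nodes { }, right has 1 {T}.
  Root V: left subtree has 0 nodes { }, right has 2 {M, K}.
    Root K: left subtree has 1 node {M}, right has 0 { }.

T Z L R B G M K V H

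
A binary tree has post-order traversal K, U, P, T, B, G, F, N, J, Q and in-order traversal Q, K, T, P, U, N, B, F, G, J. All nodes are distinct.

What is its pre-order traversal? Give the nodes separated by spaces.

Q J N T K P U F B G

The last element of post-order is the root; it splits in-order into left and right subtrees.
Root Q: left subtree has 0 nodes { }, right has 9 {K, T, P, U, N, B, F, G, J}.
  Root J: left subtree has 8 nodes {K, T, P, U, N, B, F, G}, right has 0 { }.
    Root N: left subtree has 4 nodes {K, T, P, U}, right has 3 {B, F, G}.
      Root T: left subtree has 1 node {K}, right has 2 {P, U}.
        Root P: left subtree has 0 nodes { }, right has 1 {U}.
      Root F: left subtree has 1 node {B}, right has 1 {G}.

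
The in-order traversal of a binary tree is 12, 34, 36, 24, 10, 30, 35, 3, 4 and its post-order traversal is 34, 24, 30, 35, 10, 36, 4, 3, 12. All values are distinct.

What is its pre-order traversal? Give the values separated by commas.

12, 3, 36, 34, 10, 24, 35, 30, 4

The last element of post-order is the root; it splits in-order into left and right subtrees.
Root 12: left subtree has 0 nodes { }, right has 8 {34, 36, 24, 10, 30, 35, 3, 4}.
  Root 3: left subtree has 6 nodes {34, 36, 24, 10, 30, 35}, right has 1 {4}.
    Root 36: left subtree has 1 node {34}, right has 4 {24, 10, 30, 35}.
      Root 10: left subtree has 1 node {24}, right has 2 {30, 35}.
        Root 35: left subtree has 1 node {30}, right has 0 { }.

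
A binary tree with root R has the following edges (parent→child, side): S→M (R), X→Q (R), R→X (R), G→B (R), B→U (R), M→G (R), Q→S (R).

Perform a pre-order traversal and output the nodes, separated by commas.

R, X, Q, S, M, G, B, U

Pre-order visits the node, then its left subtree, then its right subtree.
Visit R.
At R: no left child.
At R: go right to X.
  Visit X.
  At X: no left child.
  At X: go right to Q.
    Visit Q.
    At Q: no left child.
    At Q: go right to S.
      Visit S.
      At S: no left child.
      At S: go right to M.
        Visit M.
        At M: no left child.
        At M: go right to G.
          Visit G.
          At G: no left child.
          At G: go right to B.
            Visit B.
            At B: no left child.
            At B: go right to U.
              U is a leaf — visit U.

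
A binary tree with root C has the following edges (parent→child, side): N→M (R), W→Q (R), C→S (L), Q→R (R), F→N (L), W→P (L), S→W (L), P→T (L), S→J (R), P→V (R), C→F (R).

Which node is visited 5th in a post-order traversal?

Q

Post-order visits the left subtree, then the right subtree, then the node.
At C: go left to S.
  At S: go left to W.
    At W: go left to P.
      At P: go left to T.
        T is a leaf — visit T.
      At P: go right to V.
        V is a leaf — visit V.
      Visit P.
    At W: go right to Q.
      At Q: no left child.
      At Q: go right to R.
        R is a leaf — visit R.
      Visit Q.
    Visit W.
  At S: go right to J.
    J is a leaf — visit J.
  Visit S.
At C: go right to F.
  At F: go left to N.
    At N: no left child.
    At N: go right to M.
      M is a leaf — visit M.
    Visit N.
  At F: no right child.
  Visit F.
Visit C.
Full post-order sequence: T, V, P, R, Q, W, J, S, M, N, F, C.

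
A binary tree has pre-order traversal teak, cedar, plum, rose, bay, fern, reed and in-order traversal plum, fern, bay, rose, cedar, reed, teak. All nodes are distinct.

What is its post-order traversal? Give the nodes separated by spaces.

The first element of pre-order is the root; it splits in-order into left and right subtrees.
Root teak: left subtree has 6 nodes {plum, fern, bay, rose, cedar, reed}, right has 0 { }.
  Root cedar: left subtree has 4 nodes {plum, fern, bay, rose}, right has 1 {reed}.
    Root plum: left subtree has 0 nodes { }, right has 3 {fern, bay, rose}.
      Root rose: left subtree has 2 nodes {fern, bay}, right has 0 { }.
        Root bay: left subtree has 1 node {fern}, right has 0 { }.

fern bay rose plum reed cedar teak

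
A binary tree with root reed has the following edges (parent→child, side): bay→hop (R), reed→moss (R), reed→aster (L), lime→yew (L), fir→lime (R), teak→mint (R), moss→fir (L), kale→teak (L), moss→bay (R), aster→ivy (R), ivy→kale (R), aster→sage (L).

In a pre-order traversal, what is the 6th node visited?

teak

Pre-order visits the node, then its left subtree, then its right subtree.
Visit reed.
At reed: go left to aster.
  Visit aster.
  At aster: go left to sage.
    sage is a leaf — visit sage.
  At aster: go right to ivy.
    Visit ivy.
    At ivy: no left child.
    At ivy: go right to kale.
      Visit kale.
      At kale: go left to teak.
        Visit teak.
        At teak: no left child.
        At teak: go right to mint.
          mint is a leaf — visit mint.
      At kale: no right child.
At reed: go right to moss.
  Visit moss.
  At moss: go left to fir.
    Visit fir.
    At fir: no left child.
    At fir: go right to lime.
      Visit lime.
      At lime: go left to yew.
        yew is a leaf — visit yew.
      At lime: no right child.
  At moss: go right to bay.
    Visit bay.
    At bay: no left child.
    At bay: go right to hop.
      hop is a leaf — visit hop.
Full pre-order sequence: reed, aster, sage, ivy, kale, teak, mint, moss, fir, lime, yew, bay, hop.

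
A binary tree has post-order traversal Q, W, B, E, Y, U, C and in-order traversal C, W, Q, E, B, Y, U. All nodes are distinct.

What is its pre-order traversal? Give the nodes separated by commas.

C, U, Y, E, W, Q, B

The last element of post-order is the root; it splits in-order into left and right subtrees.
Root C: left subtree has 0 nodes { }, right has 6 {W, Q, E, B, Y, U}.
  Root U: left subtree has 5 nodes {W, Q, E, B, Y}, right has 0 { }.
    Root Y: left subtree has 4 nodes {W, Q, E, B}, right has 0 { }.
      Root E: left subtree has 2 nodes {W, Q}, right has 1 {B}.
        Root W: left subtree has 0 nodes { }, right has 1 {Q}.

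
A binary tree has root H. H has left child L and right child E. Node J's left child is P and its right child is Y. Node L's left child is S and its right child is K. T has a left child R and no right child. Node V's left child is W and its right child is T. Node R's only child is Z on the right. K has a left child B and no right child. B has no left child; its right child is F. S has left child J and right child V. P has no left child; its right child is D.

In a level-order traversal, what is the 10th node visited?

Level-order visits nodes level by level from the root, left to right within each level.
Level 0: H
Level 1: L, E
Level 2: S, K
Level 3: J, V, B
Level 4: P, Y, W, T, F
Level 5: D, R
Level 6: Z
Full level-order sequence: H, L, E, S, K, J, V, B, P, Y, W, T, F, D, R, Z.

Y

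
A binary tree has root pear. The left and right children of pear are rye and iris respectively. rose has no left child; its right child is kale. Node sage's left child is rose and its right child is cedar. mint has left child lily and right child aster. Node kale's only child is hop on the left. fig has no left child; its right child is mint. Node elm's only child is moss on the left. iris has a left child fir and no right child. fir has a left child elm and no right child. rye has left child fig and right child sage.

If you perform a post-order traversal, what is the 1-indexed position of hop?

5

Post-order visits the left subtree, then the right subtree, then the node.
At pear: go left to rye.
  At rye: go left to fig.
    At fig: no left child.
    At fig: go right to mint.
      At mint: go left to lily.
        lily is a leaf — visit lily.
      At mint: go right to aster.
        aster is a leaf — visit aster.
      Visit mint.
    Visit fig.
  At rye: go right to sage.
    At sage: go left to rose.
      At rose: no left child.
      At rose: go right to kale.
        At kale: go left to hop.
          hop is a leaf — visit hop.
        At kale: no right child.
        Visit kale.
      Visit rose.
    At sage: go right to cedar.
      cedar is a leaf — visit cedar.
    Visit sage.
  Visit rye.
At pear: go right to iris.
  At iris: go left to fir.
    At fir: go left to elm.
      At elm: go left to moss.
        moss is a leaf — visit moss.
      At elm: no right child.
      Visit elm.
    At fir: no right child.
    Visit fir.
  At iris: no right child.
  Visit iris.
Visit pear.
Full post-order sequence: lily, aster, mint, fig, hop, kale, rose, cedar, sage, rye, moss, elm, fir, iris, pear.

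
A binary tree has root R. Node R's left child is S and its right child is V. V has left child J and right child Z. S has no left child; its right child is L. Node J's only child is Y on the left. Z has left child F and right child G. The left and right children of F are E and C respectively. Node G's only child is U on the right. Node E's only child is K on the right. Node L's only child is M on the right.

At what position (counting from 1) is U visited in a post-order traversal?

10

Post-order visits the left subtree, then the right subtree, then the node.
At R: go left to S.
  At S: no left child.
  At S: go right to L.
    At L: no left child.
    At L: go right to M.
      M is a leaf — visit M.
    Visit L.
  Visit S.
At R: go right to V.
  At V: go left to J.
    At J: go left to Y.
      Y is a leaf — visit Y.
    At J: no right child.
    Visit J.
  At V: go right to Z.
    At Z: go left to F.
      At F: go left to E.
        At E: no left child.
        At E: go right to K.
          K is a leaf — visit K.
        Visit E.
      At F: go right to C.
        C is a leaf — visit C.
      Visit F.
    At Z: go right to G.
      At G: no left child.
      At G: go right to U.
        U is a leaf — visit U.
      Visit G.
    Visit Z.
  Visit V.
Visit R.
Full post-order sequence: M, L, S, Y, J, K, E, C, F, U, G, Z, V, R.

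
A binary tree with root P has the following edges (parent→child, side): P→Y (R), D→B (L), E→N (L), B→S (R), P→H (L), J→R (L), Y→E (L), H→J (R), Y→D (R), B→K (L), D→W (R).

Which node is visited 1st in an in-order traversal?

In-order visits the left subtree, then the node, then the right subtree.
At P: go left to H.
  At H: no left child.
  Visit H.
  At H: go right to J.
    At J: go left to R.
      R is a leaf — visit R.
    Visit J.
    At J: no right child.
Visit P.
At P: go right to Y.
  At Y: go left to E.
    At E: go left to N.
      N is a leaf — visit N.
    Visit E.
    At E: no right child.
  Visit Y.
  At Y: go right to D.
    At D: go left to B.
      At B: go left to K.
        K is a leaf — visit K.
      Visit B.
      At B: go right to S.
        S is a leaf — visit S.
    Visit D.
    At D: go right to W.
      W is a leaf — visit W.
Full in-order sequence: H, R, J, P, N, E, Y, K, B, S, D, W.

H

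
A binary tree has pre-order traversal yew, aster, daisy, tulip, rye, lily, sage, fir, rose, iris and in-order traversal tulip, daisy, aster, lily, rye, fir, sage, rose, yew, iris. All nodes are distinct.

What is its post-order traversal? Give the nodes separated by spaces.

The first element of pre-order is the root; it splits in-order into left and right subtrees.
Root yew: left subtree has 8 nodes {tulip, daisy, aster, lily, rye, fir, sage, rose}, right has 1 {iris}.
  Root aster: left subtree has 2 nodes {tulip, daisy}, right has 5 {lily, rye, fir, sage, rose}.
    Root daisy: left subtree has 1 node {tulip}, right has 0 { }.
    Root rye: left subtree has 1 node {lily}, right has 3 {fir, sage, rose}.
      Root sage: left subtree has 1 node {fir}, right has 1 {rose}.

tulip daisy lily fir rose sage rye aster iris yew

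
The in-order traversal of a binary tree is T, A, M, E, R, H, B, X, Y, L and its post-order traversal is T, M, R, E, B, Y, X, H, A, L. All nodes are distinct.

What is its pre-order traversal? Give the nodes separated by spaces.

The last element of post-order is the root; it splits in-order into left and right subtrees.
Root L: left subtree has 9 nodes {T, A, M, E, R, H, B, X, Y}, right has 0 { }.
  Root A: left subtree has 1 node {T}, right has 7 {M, E, R, H, B, X, Y}.
    Root H: left subtree has 3 nodes {M, E, R}, right has 3 {B, X, Y}.
      Root E: left subtree has 1 node {M}, right has 1 {R}.
      Root X: left subtree has 1 node {B}, right has 1 {Y}.

L A T H E M R X B Y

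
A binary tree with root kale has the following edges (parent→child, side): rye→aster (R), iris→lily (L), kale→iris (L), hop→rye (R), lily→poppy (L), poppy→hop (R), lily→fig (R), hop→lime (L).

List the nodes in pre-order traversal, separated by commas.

Pre-order visits the node, then its left subtree, then its right subtree.
Visit kale.
At kale: go left to iris.
  Visit iris.
  At iris: go left to lily.
    Visit lily.
    At lily: go left to poppy.
      Visit poppy.
      At poppy: no left child.
      At poppy: go right to hop.
        Visit hop.
        At hop: go left to lime.
          lime is a leaf — visit lime.
        At hop: go right to rye.
          Visit rye.
          At rye: no left child.
          At rye: go right to aster.
            aster is a leaf — visit aster.
    At lily: go right to fig.
      fig is a leaf — visit fig.
  At iris: no right child.
At kale: no right child.

kale, iris, lily, poppy, hop, lime, rye, aster, fig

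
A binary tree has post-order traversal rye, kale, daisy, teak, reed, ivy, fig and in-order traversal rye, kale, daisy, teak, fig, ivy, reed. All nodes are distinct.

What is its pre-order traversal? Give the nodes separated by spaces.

fig teak daisy kale rye ivy reed

The last element of post-order is the root; it splits in-order into left and right subtrees.
Root fig: left subtree has 4 nodes {rye, kale, daisy, teak}, right has 2 {ivy, reed}.
  Root teak: left subtree has 3 nodes {rye, kale, daisy}, right has 0 { }.
    Root daisy: left subtree has 2 nodes {rye, kale}, right has 0 { }.
      Root kale: left subtree has 1 node {rye}, right has 0 { }.
  Root ivy: left subtree has 0 nodes { }, right has 1 {reed}.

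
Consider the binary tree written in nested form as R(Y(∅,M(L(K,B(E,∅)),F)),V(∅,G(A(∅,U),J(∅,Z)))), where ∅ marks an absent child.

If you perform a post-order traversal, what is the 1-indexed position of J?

11

Post-order visits the left subtree, then the right subtree, then the node.
At R: go left to Y.
  At Y: no left child.
  At Y: go right to M.
    At M: go left to L.
      At L: go left to K.
        K is a leaf — visit K.
      At L: go right to B.
        At B: go left to E.
          E is a leaf — visit E.
        At B: no right child.
        Visit B.
      Visit L.
    At M: go right to F.
      F is a leaf — visit F.
    Visit M.
  Visit Y.
At R: go right to V.
  At V: no left child.
  At V: go right to G.
    At G: go left to A.
      At A: no left child.
      At A: go right to U.
        U is a leaf — visit U.
      Visit A.
    At G: go right to J.
      At J: no left child.
      At J: go right to Z.
        Z is a leaf — visit Z.
      Visit J.
    Visit G.
  Visit V.
Visit R.
Full post-order sequence: K, E, B, L, F, M, Y, U, A, Z, J, G, V, R.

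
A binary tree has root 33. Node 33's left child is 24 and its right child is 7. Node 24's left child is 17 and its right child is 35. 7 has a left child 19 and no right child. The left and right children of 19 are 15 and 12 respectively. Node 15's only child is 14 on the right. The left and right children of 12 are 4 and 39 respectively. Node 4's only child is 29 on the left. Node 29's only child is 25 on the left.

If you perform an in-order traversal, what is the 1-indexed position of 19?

7

In-order visits the left subtree, then the node, then the right subtree.
At 33: go left to 24.
  At 24: go left to 17.
    17 is a leaf — visit 17.
  Visit 24.
  At 24: go right to 35.
    35 is a leaf — visit 35.
Visit 33.
At 33: go right to 7.
  At 7: go left to 19.
    At 19: go left to 15.
      At 15: no left child.
      Visit 15.
      At 15: go right to 14.
        14 is a leaf — visit 14.
    Visit 19.
    At 19: go right to 12.
      At 12: go left to 4.
        At 4: go left to 29.
          At 29: go left to 25.
            25 is a leaf — visit 25.
          Visit 29.
          At 29: no right child.
        Visit 4.
        At 4: no right child.
      Visit 12.
      At 12: go right to 39.
        39 is a leaf — visit 39.
  Visit 7.
  At 7: no right child.
Full in-order sequence: 17, 24, 35, 33, 15, 14, 19, 25, 29, 4, 12, 39, 7.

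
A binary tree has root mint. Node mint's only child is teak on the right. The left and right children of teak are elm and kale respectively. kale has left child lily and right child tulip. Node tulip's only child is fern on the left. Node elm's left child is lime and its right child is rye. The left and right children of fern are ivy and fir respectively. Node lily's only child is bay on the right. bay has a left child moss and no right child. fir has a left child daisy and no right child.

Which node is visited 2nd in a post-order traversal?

rye

Post-order visits the left subtree, then the right subtree, then the node.
At mint: no left child.
At mint: go right to teak.
  At teak: go left to elm.
    At elm: go left to lime.
      lime is a leaf — visit lime.
    At elm: go right to rye.
      rye is a leaf — visit rye.
    Visit elm.
  At teak: go right to kale.
    At kale: go left to lily.
      At lily: no left child.
      At lily: go right to bay.
        At bay: go left to moss.
          moss is a leaf — visit moss.
        At bay: no right child.
        Visit bay.
      Visit lily.
    At kale: go right to tulip.
      At tulip: go left to fern.
        At fern: go left to ivy.
          ivy is a leaf — visit ivy.
        At fern: go right to fir.
          At fir: go left to daisy.
            daisy is a leaf — visit daisy.
          At fir: no right child.
          Visit fir.
        Visit fern.
      At tulip: no right child.
      Visit tulip.
    Visit kale.
  Visit teak.
Visit mint.
Full post-order sequence: lime, rye, elm, moss, bay, lily, ivy, daisy, fir, fern, tulip, kale, teak, mint.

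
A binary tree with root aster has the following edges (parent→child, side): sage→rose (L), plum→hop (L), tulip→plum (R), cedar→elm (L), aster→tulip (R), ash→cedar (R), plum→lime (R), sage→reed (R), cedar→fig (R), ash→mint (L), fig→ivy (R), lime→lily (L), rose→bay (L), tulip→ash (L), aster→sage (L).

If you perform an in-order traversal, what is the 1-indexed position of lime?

16

In-order visits the left subtree, then the node, then the right subtree.
At aster: go left to sage.
  At sage: go left to rose.
    At rose: go left to bay.
      bay is a leaf — visit bay.
    Visit rose.
    At rose: no right child.
  Visit sage.
  At sage: go right to reed.
    reed is a leaf — visit reed.
Visit aster.
At aster: go right to tulip.
  At tulip: go left to ash.
    At ash: go left to mint.
      mint is a leaf — visit mint.
    Visit ash.
    At ash: go right to cedar.
      At cedar: go left to elm.
        elm is a leaf — visit elm.
      Visit cedar.
      At cedar: go right to fig.
        At fig: no left child.
        Visit fig.
        At fig: go right to ivy.
          ivy is a leaf — visit ivy.
  Visit tulip.
  At tulip: go right to plum.
    At plum: go left to hop.
      hop is a leaf — visit hop.
    Visit plum.
    At plum: go right to lime.
      At lime: go left to lily.
        lily is a leaf — visit lily.
      Visit lime.
      At lime: no right child.
Full in-order sequence: bay, rose, sage, reed, aster, mint, ash, elm, cedar, fig, ivy, tulip, hop, plum, lily, lime.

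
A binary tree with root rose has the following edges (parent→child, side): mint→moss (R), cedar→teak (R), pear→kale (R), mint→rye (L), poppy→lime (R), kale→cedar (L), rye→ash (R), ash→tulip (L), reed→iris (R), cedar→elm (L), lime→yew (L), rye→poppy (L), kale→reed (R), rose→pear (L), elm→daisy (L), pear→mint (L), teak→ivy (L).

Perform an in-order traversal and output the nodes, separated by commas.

In-order visits the left subtree, then the node, then the right subtree.
At rose: go left to pear.
  At pear: go left to mint.
    At mint: go left to rye.
      At rye: go left to poppy.
        At poppy: no left child.
        Visit poppy.
        At poppy: go right to lime.
          At lime: go left to yew.
            yew is a leaf — visit yew.
          Visit lime.
          At lime: no right child.
      Visit rye.
      At rye: go right to ash.
        At ash: go left to tulip.
          tulip is a leaf — visit tulip.
        Visit ash.
        At ash: no right child.
    Visit mint.
    At mint: go right to moss.
      moss is a leaf — visit moss.
  Visit pear.
  At pear: go right to kale.
    At kale: go left to cedar.
      At cedar: go left to elm.
        At elm: go left to daisy.
          daisy is a leaf — visit daisy.
        Visit elm.
        At elm: no right child.
      Visit cedar.
      At cedar: go right to teak.
        At teak: go left to ivy.
          ivy is a leaf — visit ivy.
        Visit teak.
        At teak: no right child.
    Visit kale.
    At kale: go right to reed.
      At reed: no left child.
      Visit reed.
      At reed: go right to iris.
        iris is a leaf — visit iris.
Visit rose.
At rose: no right child.

poppy, yew, lime, rye, tulip, ash, mint, moss, pear, daisy, elm, cedar, ivy, teak, kale, reed, iris, rose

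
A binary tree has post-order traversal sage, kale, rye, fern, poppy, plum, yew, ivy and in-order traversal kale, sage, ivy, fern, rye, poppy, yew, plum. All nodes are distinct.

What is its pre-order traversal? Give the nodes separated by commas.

The last element of post-order is the root; it splits in-order into left and right subtrees.
Root ivy: left subtree has 2 nodes {kale, sage}, right has 5 {fern, rye, poppy, yew, plum}.
  Root kale: left subtree has 0 nodes { }, right has 1 {sage}.
  Root yew: left subtree has 3 nodes {fern, rye, poppy}, right has 1 {plum}.
    Root poppy: left subtree has 2 nodes {fern, rye}, right has 0 { }.
      Root fern: left subtree has 0 nodes { }, right has 1 {rye}.

ivy, kale, sage, yew, poppy, fern, rye, plum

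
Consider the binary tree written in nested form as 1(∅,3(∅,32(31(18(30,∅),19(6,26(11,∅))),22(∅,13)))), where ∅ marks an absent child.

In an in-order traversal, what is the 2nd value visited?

3

In-order visits the left subtree, then the node, then the right subtree.
At 1: no left child.
Visit 1.
At 1: go right to 3.
  At 3: no left child.
  Visit 3.
  At 3: go right to 32.
    At 32: go left to 31.
      At 31: go left to 18.
        At 18: go left to 30.
          30 is a leaf — visit 30.
        Visit 18.
        At 18: no right child.
      Visit 31.
      At 31: go right to 19.
        At 19: go left to 6.
          6 is a leaf — visit 6.
        Visit 19.
        At 19: go right to 26.
          At 26: go left to 11.
            11 is a leaf — visit 11.
          Visit 26.
          At 26: no right child.
    Visit 32.
    At 32: go right to 22.
      At 22: no left child.
      Visit 22.
      At 22: go right to 13.
        13 is a leaf — visit 13.
Full in-order sequence: 1, 3, 30, 18, 31, 6, 19, 11, 26, 32, 22, 13.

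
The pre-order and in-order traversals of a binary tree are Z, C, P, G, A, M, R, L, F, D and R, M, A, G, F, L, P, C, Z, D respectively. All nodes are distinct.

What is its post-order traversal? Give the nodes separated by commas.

R, M, A, F, L, G, P, C, D, Z

The first element of pre-order is the root; it splits in-order into left and right subtrees.
Root Z: left subtree has 8 nodes {R, M, A, G, F, L, P, C}, right has 1 {D}.
  Root C: left subtree has 7 nodes {R, M, A, G, F, L, P}, right has 0 { }.
    Root P: left subtree has 6 nodes {R, M, A, G, F, L}, right has 0 { }.
      Root G: left subtree has 3 nodes {R, M, A}, right has 2 {F, L}.
        Root A: left subtree has 2 nodes {R, M}, right has 0 { }.
          Root M: left subtree has 1 node {R}, right has 0 { }.
        Root L: left subtree has 1 node {F}, right has 0 { }.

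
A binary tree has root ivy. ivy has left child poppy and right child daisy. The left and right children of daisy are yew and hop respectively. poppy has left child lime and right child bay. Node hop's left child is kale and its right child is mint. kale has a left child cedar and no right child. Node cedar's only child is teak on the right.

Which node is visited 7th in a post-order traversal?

Post-order visits the left subtree, then the right subtree, then the node.
At ivy: go left to poppy.
  At poppy: go left to lime.
    lime is a leaf — visit lime.
  At poppy: go right to bay.
    bay is a leaf — visit bay.
  Visit poppy.
At ivy: go right to daisy.
  At daisy: go left to yew.
    yew is a leaf — visit yew.
  At daisy: go right to hop.
    At hop: go left to kale.
      At kale: go left to cedar.
        At cedar: no left child.
        At cedar: go right to teak.
          teak is a leaf — visit teak.
        Visit cedar.
      At kale: no right child.
      Visit kale.
    At hop: go right to mint.
      mint is a leaf — visit mint.
    Visit hop.
  Visit daisy.
Visit ivy.
Full post-order sequence: lime, bay, poppy, yew, teak, cedar, kale, mint, hop, daisy, ivy.

kale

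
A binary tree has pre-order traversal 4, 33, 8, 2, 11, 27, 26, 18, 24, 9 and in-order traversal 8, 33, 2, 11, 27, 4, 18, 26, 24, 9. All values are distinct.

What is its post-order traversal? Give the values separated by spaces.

8 27 11 2 33 18 9 24 26 4

The first element of pre-order is the root; it splits in-order into left and right subtrees.
Root 4: left subtree has 5 nodes {8, 33, 2, 11, 27}, right has 4 {18, 26, 24, 9}.
  Root 33: left subtree has 1 node {8}, right has 3 {2, 11, 27}.
    Root 2: left subtree has 0 nodes { }, right has 2 {11, 27}.
      Root 11: left subtree has 0 nodes { }, right has 1 {27}.
  Root 26: left subtree has 1 node {18}, right has 2 {24, 9}.
    Root 24: left subtree has 0 nodes { }, right has 1 {9}.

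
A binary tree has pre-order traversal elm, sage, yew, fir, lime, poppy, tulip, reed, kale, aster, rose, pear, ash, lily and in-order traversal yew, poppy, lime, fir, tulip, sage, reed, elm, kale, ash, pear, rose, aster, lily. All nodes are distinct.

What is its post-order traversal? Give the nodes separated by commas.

The first element of pre-order is the root; it splits in-order into left and right subtrees.
Root elm: left subtree has 7 nodes {yew, poppy, lime, fir, tulip, sage, reed}, right has 6 {kale, ash, pear, rose, aster, lily}.
  Root sage: left subtree has 5 nodes {yew, poppy, lime, fir, tulip}, right has 1 {reed}.
    Root yew: left subtree has 0 nodes { }, right has 4 {poppy, lime, fir, tulip}.
      Root fir: left subtree has 2 nodes {poppy, lime}, right has 1 {tulip}.
        Root lime: left subtree has 1 node {poppy}, right has 0 { }.
  Root kale: left subtree has 0 nodes { }, right has 5 {ash, pear, rose, aster, lily}.
    Root aster: left subtree has 3 nodes {ash, pear, rose}, right has 1 {lily}.
      Root rose: left subtree has 2 nodes {ash, pear}, right has 0 { }.
        Root pear: left subtree has 1 node {ash}, right has 0 { }.

poppy, lime, tulip, fir, yew, reed, sage, ash, pear, rose, lily, aster, kale, elm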